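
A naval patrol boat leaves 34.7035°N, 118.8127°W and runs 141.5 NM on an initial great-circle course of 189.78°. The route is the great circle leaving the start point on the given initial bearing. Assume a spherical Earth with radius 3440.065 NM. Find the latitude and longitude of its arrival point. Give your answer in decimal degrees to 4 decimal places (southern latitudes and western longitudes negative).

latitude 32.3801°, longitude -119.2866°

Central angle δ = d/R = 0.041133 rad.
Converting: φ₁ = 0.605690 rad, θ = 3.312286 rad.
sin φ₂ = sin φ₁ cos δ + cos φ₁ sin δ cos θ = (0.569330)(0.999154) + (0.822109)(0.041121)(-0.985467) = 0.535533
φ₂ = asin(0.535533) = 0.565139 rad = 32.3801°.
Then Δλ = atan2(-0.005743, 0.694259) = -0.008271 rad, from sin θ sin δ cos φ₁ over cos δ − sin φ₁ sin φ₂.
λ₂ = λ₁ + Δλ = -119.2866°.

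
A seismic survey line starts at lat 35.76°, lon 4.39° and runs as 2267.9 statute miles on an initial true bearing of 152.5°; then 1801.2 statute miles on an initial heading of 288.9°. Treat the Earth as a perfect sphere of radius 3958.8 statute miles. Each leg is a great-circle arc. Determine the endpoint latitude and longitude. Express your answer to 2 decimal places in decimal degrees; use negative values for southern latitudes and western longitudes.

Apply the spherical direct solution leg by leg, carrying full precision between legs.
Leg 1: from (35.76°, 4.39°), δ = 2267.9/3958.8 = 0.572876 rad, θ = 152.5° → φ = 5.79°, λ = 18.96°.
Leg 2: from (5.79°, 18.96°), δ = 1801.2/3958.8 = 0.454986 rad, θ = 288.9° → φ = 13.43°, λ = -6.34°.

latitude 13.43°, longitude -6.34°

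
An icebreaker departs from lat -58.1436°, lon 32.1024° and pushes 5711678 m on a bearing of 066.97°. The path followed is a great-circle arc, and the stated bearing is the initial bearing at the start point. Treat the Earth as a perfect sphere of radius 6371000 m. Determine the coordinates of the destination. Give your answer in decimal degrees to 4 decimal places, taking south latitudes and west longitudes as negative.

latitude -21.6542°, longitude 82.7701°

Angular distance δ = d/R = 5711678 / 6371000 = 0.896512 rad.
With φ₁ = -58.1436° = -1.014797 rad and θ = 66.97° = 1.168847 rad:
Destination latitude: φ₂ = arcsin( sin φ₁ cos δ + cos φ₁ sin δ cos θ ) = arcsin(-0.369005) = -21.6542°.
Δλ = atan2( sin θ sin δ cos φ₁ , cos δ − sin φ₁ sin φ₂ ) = atan2(0.379428, 0.310916) = 0.884318 rad = 50.6677°.
λ₂ = 32.1024° + 50.6677° = 82.7701°.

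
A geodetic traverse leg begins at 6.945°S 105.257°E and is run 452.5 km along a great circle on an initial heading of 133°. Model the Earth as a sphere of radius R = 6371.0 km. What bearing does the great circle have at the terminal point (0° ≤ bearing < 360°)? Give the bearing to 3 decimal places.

The arc subtends δ = 452.5/6371 = 0.071025 rad at the centre.
With φ₁ = -6.945° = -0.121213 rad and θ = 133° = 2.321288 rad:
Destination latitude: φ₂ = arcsin( sin φ₁ cos δ + cos φ₁ sin δ cos θ ) = arcsin(-0.168655) = -9.710°.
For the longitude increment, Δλ = atan2( sin θ sin δ cos φ₁, cos δ − sin φ₁ sin φ₂ ) = atan2(0.051520, 0.977086) = 3.018°.
Hence λ₂ = 105.257° + 3.018° = 108.275°.
The forward bearing on arrival equals the back-azimuth from the destination plus 180°.
Back-azimuth from P₂ (-9.710°, 108.275°) to P₁ (-6.945°, 105.257°), with Δλ' = λ₁ − λ₂ = -3.018°: atan2( sin Δλ' cos φ₁ , cos φ₂ sin φ₁ − sin φ₂ cos φ₁ cos Δλ' ) = 312.563°.
Final bearing = (312.563° + 180°) mod 360° = 132.563°.

final bearing 132.563°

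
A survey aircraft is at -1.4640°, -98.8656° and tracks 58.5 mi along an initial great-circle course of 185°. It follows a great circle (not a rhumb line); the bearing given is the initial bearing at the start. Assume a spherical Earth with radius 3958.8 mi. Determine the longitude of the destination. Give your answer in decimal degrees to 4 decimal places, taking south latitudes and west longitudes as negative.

Central angle δ = d/R = 0.014777 rad.
Start latitude φ₁ = -0.025552 rad; initial bearing θ = 3.228859 rad.
Applying the spherical law of cosines for sides, sin φ₂ = sin φ₁ cos δ + cos φ₁ sin δ cos θ = -0.040262, so φ₂ = -2.3074°.
For the longitude increment, Δλ = atan2( sin θ sin δ cos φ₁, cos δ − sin φ₁ sin φ₂ ) = atan2(-0.001287, 0.998862) = -0.0738°.
λ₂ = -98.8656° + -0.0738° = -98.9394°.

longitude -98.9394°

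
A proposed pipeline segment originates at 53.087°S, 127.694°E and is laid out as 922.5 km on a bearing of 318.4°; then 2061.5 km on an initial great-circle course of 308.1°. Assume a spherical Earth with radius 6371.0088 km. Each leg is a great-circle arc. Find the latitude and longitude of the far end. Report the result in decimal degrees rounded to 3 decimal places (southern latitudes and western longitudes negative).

Apply the spherical direct solution leg by leg, carrying full precision between legs.
Leg 1: from (-53.087°, 127.694°), δ = 922.5/6371.0088 = 0.144797 rad, θ = 318.4° → φ = -46.583°, λ = 119.682°.
Leg 2: from (-46.583°, 119.682°), δ = 2061.5/6371.0088 = 0.323575 rad, θ = 308.1° → φ = -33.631°, λ = 102.193°.

latitude -33.631°, longitude 102.193°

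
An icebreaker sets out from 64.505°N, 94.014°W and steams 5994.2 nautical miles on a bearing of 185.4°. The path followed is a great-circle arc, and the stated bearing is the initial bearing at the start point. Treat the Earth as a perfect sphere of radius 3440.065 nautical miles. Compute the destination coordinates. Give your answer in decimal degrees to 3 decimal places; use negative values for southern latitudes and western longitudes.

latitude -35.199°, longitude -100.530°

Central angle δ = d/R = 1.742467 rad.
Start latitude φ₁ = 1.125825 rad; initial bearing θ = 3.235840 rad.
sin φ₂ = sin φ₁ cos δ + cos φ₁ sin δ cos θ = (0.902623)(-0.170829) + (0.430432)(0.985301)(-0.995562) = -0.576417
φ₂ = asin(-0.576417) = -0.614337 rad = -35.199°.
Then Δλ = atan2(-0.039912, 0.349458) = -0.113718 rad, from sin θ sin δ cos φ₁ over cos δ − sin φ₁ sin φ₂.
λ₂ = -94.014° + -6.516° = -100.530°.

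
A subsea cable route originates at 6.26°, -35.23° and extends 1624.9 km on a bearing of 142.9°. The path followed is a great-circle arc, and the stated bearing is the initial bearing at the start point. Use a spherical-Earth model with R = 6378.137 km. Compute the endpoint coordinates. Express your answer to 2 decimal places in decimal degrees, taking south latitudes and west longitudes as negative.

latitude -5.41°, longitude -26.45°

δ = 1624.9/6378.137 = 0.254761 rad (14.5967°).
Converting: φ₁ = 0.109258 rad, θ = 2.494076 rad.
Destination latitude: φ₂ = arcsin( sin φ₁ cos δ + cos φ₁ sin δ cos θ ) = arcsin(-0.094283) = -5.41°.
For the longitude increment, Δλ = atan2( sin θ sin δ cos φ₁, cos δ − sin φ₁ sin φ₂ ) = atan2(0.151110, 0.978004) = 8.78°.
Hence λ₂ = -35.23° + 8.78° = -26.45°.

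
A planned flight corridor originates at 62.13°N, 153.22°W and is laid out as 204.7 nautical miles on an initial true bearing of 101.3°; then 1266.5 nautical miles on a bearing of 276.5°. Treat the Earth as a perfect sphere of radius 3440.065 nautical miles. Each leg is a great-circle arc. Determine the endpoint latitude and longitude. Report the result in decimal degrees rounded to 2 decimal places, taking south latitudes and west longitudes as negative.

Apply the spherical direct solution leg by leg, carrying full precision between legs.
Leg 1: from (62.13°, -153.22°), δ = 204.7/3440.065 = 0.059505 rad, θ = 101.3° → φ = 61.28°, λ = -146.25°.
Leg 2: from (61.28°, -146.25°), δ = 1266.5/3440.065 = 0.368162 rad, θ = 276.5° → φ = 56.91°, λ = 172.83°.

latitude 56.91°, longitude 172.83°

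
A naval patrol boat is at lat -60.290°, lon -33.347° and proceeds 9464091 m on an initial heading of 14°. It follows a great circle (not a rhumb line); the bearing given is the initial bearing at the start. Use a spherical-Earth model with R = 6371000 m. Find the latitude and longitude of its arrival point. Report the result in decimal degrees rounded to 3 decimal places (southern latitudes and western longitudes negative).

latitude 23.900°, longitude -18.060°

Central angle δ = d/R = 1.485495 rad.
With φ₁ = -60.290° = -1.052259 rad and θ = 14° = 0.244346 rad:
sin φ₂ = sin φ₁ cos δ + cos φ₁ sin δ cos θ = (-0.868545)(0.085198) + (0.495610)(0.996364)(0.970296) = 0.405142
φ₂ = asin(0.405142) = 0.417134 rad = 23.900°.
Then Δλ = atan2(0.119463, 0.437082) = 0.266803 rad, from sin θ sin δ cos φ₁ over cos δ − sin φ₁ sin φ₂.
λ₂ = -33.347° + 15.287° = -18.060°.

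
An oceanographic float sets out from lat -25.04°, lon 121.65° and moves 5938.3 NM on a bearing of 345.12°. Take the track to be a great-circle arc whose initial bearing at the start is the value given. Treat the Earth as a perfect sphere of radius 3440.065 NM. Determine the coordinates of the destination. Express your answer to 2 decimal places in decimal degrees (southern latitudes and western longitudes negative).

Angular distance δ = d/R = 5938.3 / 3440.065 = 1.726217 rad.
With φ₁ = -25.04° = -0.437030 rad and θ = 345.12° = 6.023480 rad:
sin φ₂ = sin φ₁ cos δ + cos φ₁ sin δ cos θ = (-0.423251)(-0.154796) + (0.906013)(0.987946)(0.966466) = 0.930593
φ₂ = asin(0.930593) = 1.196030 rad = 68.53°.
For the longitude increment, Δλ = atan2( sin θ sin δ cos φ₁, cos δ − sin φ₁ sin φ₂ ) = atan2(-0.229856, 0.239078) = -43.87°.
λ₂ = 121.65° + -43.87° = 77.78°.

latitude 68.53°, longitude 77.78°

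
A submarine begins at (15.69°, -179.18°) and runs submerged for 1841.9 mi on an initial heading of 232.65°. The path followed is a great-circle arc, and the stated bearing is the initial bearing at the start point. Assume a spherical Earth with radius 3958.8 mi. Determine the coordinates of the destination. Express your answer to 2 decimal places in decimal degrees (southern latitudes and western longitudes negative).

Angular distance δ = d/R = 1841.9 / 3958.8 = 0.465267 rad.
Start latitude φ₁ = 0.273842 rad; initial bearing θ = 4.060509 rad.
Applying the spherical law of cosines for sides, sin φ₂ = sin φ₁ cos δ + cos φ₁ sin δ cos θ = -0.020367, so φ₂ = -1.17°.
Δλ = atan2( sin θ sin δ cos φ₁ , cos δ − sin φ₁ sin φ₂ ) = atan2(-0.343371, 0.899210) = -0.364771 rad = -20.90°.
λ₂ = -179.18° + -20.90° = -200.08°, normalized to (−180°, 180°] → 159.92°.

latitude -1.17°, longitude 159.92°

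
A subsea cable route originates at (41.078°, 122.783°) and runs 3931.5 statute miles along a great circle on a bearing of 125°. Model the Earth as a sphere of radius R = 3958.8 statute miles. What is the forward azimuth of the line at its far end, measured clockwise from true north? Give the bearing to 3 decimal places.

final bearing 141.867°

Central angle δ = d/R = 0.993104 rad.
Start latitude φ₁ = 0.716946 rad; initial bearing θ = 2.181662 rad.
sin φ₂ = sin φ₁ cos δ + cos φ₁ sin δ cos θ = (0.657086)(0.546092) + (0.753816)(0.837725)(-0.573576) = -0.003379
φ₂ = asin(-0.003379) = -0.003379 rad = -0.194°.
Then Δλ = atan2(0.517287, 0.548312) = 0.756291 rad, from sin θ sin δ cos φ₁ over cos δ − sin φ₁ sin φ₂.
λ₂ = 122.783° + 43.332° = 166.115°.
The forward bearing on arrival equals the back-azimuth from the destination plus 180°.
Back-azimuth from P₂ (-0.194°, 166.115°) to P₁ (41.078°, 122.783°), with Δλ' = λ₁ − λ₂ = -43.332°: atan2( sin Δλ' cos φ₁ , cos φ₂ sin φ₁ − sin φ₂ cos φ₁ cos Δλ' ) = 321.867°.
Final bearing = (321.867° + 180°) mod 360° = 141.867°.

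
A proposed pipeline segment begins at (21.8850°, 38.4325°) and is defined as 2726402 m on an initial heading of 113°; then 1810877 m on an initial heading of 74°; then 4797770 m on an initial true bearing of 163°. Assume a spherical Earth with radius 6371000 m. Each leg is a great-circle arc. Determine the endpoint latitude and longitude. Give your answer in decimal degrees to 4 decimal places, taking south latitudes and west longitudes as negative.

Apply the spherical direct solution leg by leg, carrying full precision between legs.
Leg 1: from (21.8850°, 38.4325°), δ = 2726402/6371000 = 0.427939 rad, θ = 113° → φ = 10.8749°, λ = 61.3243°.
Leg 2: from (10.8749°, 61.3243°), δ = 1810877/6371000 = 0.284237 rad, θ = 74° → φ = 14.8923°, λ = 77.5208°.
Leg 3: from (14.8923°, 77.5208°), δ = 4797770/6371000 = 0.753064 rad, θ = 163° → φ = -26.3926°, λ = 90.4185°.

latitude -26.3926°, longitude 90.4185°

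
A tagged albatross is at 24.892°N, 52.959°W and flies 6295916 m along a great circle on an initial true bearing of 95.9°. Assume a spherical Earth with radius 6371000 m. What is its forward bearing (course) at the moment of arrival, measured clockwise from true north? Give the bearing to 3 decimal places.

δ = 6295916/6371000 = 0.988215 rad (56.6205°).
Start latitude φ₁ = 0.434447 rad; initial bearing θ = 1.673771 rad.
Destination latitude: φ₂ = arcsin( sin φ₁ cos δ + cos φ₁ sin δ cos θ ) = arcsin(0.153714) = 8.842°.
Then Δλ = atan2(0.753459, 0.485482) = 0.998412 rad, from sin θ sin δ cos φ₁ over cos δ − sin φ₁ sin φ₂.
Hence λ₂ = -52.959° + 57.205° = 4.246°.
The forward bearing on arrival equals the back-azimuth from the destination plus 180°.
Back-azimuth from P₂ (8.842°, 4.246°) to P₁ (24.892°, -52.959°), with Δλ' = λ₁ − λ₂ = -57.205°: atan2( sin Δλ' cos φ₁ , cos φ₂ sin φ₁ − sin φ₂ cos φ₁ cos Δλ' ) = 294.056°.
Final bearing = (294.056° + 180°) mod 360° = 114.056°.

final bearing 114.056°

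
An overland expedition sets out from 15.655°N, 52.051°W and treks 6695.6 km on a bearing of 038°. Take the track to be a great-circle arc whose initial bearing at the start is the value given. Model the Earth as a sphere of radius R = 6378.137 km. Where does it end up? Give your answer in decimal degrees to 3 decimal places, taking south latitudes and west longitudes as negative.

latitude 52.412°, longitude 9.040°

δ = 6695.6/6378.137 = 1.049774 rad (60.1476°).
Start latitude φ₁ = 0.273231 rad; initial bearing θ = 0.663225 rad.
Destination latitude: φ₂ = arcsin( sin φ₁ cos δ + cos φ₁ sin δ cos θ ) = arcsin(0.792416) = 52.412°.
Then Δλ = atan2(0.514162, 0.283938) = 1.066238 rad, from sin θ sin δ cos φ₁ over cos δ − sin φ₁ sin φ₂.
Hence λ₂ = -52.051° + 61.091° = 9.040°.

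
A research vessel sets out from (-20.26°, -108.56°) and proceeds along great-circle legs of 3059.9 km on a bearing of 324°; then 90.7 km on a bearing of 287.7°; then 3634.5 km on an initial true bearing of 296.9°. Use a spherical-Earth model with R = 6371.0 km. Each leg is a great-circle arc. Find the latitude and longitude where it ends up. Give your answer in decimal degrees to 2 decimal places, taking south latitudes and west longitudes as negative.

Apply the spherical direct solution leg by leg, carrying full precision between legs.
Leg 1: from (-20.26°, -108.56°), δ = 3059.9/6371 = 0.480286 rad, θ = 324° → φ = 2.50°, λ = -124.33°.
Leg 2: from (2.50°, -124.33°), δ = 90.7/6371 = 0.014236 rad, θ = 287.7° → φ = 2.74°, λ = -125.11°.
Leg 3: from (2.74°, -125.11°), δ = 3634.5/6371 = 0.570476 rad, θ = 296.9° → φ = 16.52°, λ = -155.27°.

latitude 16.52°, longitude -155.27°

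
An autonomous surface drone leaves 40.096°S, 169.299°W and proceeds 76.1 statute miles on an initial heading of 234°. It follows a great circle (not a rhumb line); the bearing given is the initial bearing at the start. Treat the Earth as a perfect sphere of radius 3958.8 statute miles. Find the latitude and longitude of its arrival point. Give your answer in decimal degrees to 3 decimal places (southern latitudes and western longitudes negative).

Central angle δ = d/R = 0.019223 rad.
With φ₁ = -40.096° = -0.699807 rad and θ = 234° = 4.084070 rad:
Applying the spherical law of cosines for sides, sin φ₂ = sin φ₁ cos δ + cos φ₁ sin δ cos θ = -0.652594, so φ₂ = -40.737°.
For the longitude increment, Δλ = atan2( sin θ sin δ cos φ₁, cos δ − sin φ₁ sin φ₂ ) = atan2(-0.011896, 0.579499) = -1.176°.
λ₂ = -169.299° + -1.176° = -170.475°.

latitude -40.737°, longitude -170.475°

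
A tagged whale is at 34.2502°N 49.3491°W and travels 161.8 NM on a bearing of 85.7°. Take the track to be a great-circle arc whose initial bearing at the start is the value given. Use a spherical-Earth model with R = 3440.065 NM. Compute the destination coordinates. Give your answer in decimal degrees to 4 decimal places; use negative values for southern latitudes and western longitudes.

The arc subtends δ = 161.8/3440.065 = 0.047034 rad at the centre.
Start latitude φ₁ = 0.597779 rad; initial bearing θ = 1.495747 rad.
sin φ₂ = sin φ₁ cos δ + cos φ₁ sin δ cos θ = (0.562808)(0.998894) + (0.826588)(0.047017)(0.074979) = 0.565099
φ₂ = asin(0.565099) = 0.600554 rad = 34.4092°.
Then Δλ = atan2(0.038754, 0.680852) = 0.056859 rad, from sin θ sin δ cos φ₁ over cos δ − sin φ₁ sin φ₂.
Hence λ₂ = -49.3491° + 3.2578° = -46.0913°.

latitude 34.4092°, longitude -46.0913°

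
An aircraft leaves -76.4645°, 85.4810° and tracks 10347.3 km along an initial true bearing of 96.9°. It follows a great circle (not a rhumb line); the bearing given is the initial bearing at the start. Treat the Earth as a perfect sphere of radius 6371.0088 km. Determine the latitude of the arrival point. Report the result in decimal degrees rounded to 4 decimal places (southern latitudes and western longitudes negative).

The arc subtends δ = 10347.3/6371.0088 = 1.624123 rad at the centre.
Converting: φ₁ = -1.334557 rad, θ = 1.691224 rad.
Destination latitude: φ₂ = arcsin( sin φ₁ cos δ + cos φ₁ sin δ cos θ ) = arcsin(0.023743) = 1.3605°.
For the longitude increment, Δλ = atan2( sin θ sin δ cos φ₁, cos δ − sin φ₁ sin φ₂ ) = atan2(0.232022, -0.030218) = 97.4202°.
λ₂ = 85.4810° + 97.4202° = 182.9012°, normalized to (−180°, 180°] → -177.0988°.

latitude 1.3605°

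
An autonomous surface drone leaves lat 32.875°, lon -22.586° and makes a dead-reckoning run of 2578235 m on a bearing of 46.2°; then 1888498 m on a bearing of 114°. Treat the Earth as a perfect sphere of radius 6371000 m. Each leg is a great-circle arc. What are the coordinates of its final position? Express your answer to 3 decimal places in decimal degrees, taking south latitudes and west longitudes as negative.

Apply the spherical direct solution leg by leg, carrying full precision between legs.
Leg 1: from (32.875°, -22.586°), δ = 2578235/6371000 = 0.404683 rad, θ = 46.2° → φ = 46.705°, λ = 1.896°.
Leg 2: from (46.705°, 1.896°), δ = 1888498/6371000 = 0.296421 rad, θ = 114° → φ = 37.925°, λ = 21.668°.

latitude 37.925°, longitude 21.668°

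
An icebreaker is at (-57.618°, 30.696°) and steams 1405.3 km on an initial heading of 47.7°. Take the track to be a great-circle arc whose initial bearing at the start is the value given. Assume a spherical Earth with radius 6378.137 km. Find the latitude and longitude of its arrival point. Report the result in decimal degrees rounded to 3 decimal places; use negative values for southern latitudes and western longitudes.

δ = 1405.3/6378.137 = 0.220331 rad (12.6240°).
With φ₁ = -57.618° = -1.005624 rad and θ = 47.7° = 0.832522 rad:
Applying the spherical law of cosines for sides, sin φ₂ = sin φ₁ cos δ + cos φ₁ sin δ cos θ = -0.745306, so φ₂ = -48.185°.
For the longitude increment, Δλ = atan2( sin θ sin δ cos φ₁, cos δ − sin φ₁ sin φ₂ ) = atan2(0.086573, 0.346417) = 14.031°.
Hence λ₂ = 30.696° + 14.031° = 44.727°.

latitude -48.185°, longitude 44.727°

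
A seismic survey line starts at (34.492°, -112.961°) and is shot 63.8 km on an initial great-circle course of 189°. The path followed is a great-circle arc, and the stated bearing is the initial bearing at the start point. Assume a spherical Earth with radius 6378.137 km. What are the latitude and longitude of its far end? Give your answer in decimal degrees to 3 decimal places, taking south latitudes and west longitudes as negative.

latitude 33.926°, longitude -113.069°

δ = 63.8/6378.137 = 0.010003 rad (0.5731°).
Converting: φ₁ = 0.601999 rad, θ = 3.298672 rad.
sin φ₂ = sin φ₁ cos δ + cos φ₁ sin δ cos θ = (0.566291)(0.999950) + (0.824205)(0.010003)(-0.987688) = 0.558120
φ₂ = asin(0.558120) = 0.592118 rad = 33.926°.
For the longitude increment, Δλ = atan2( sin θ sin δ cos φ₁, cos δ − sin φ₁ sin φ₂ ) = atan2(-0.001290, 0.683892) = -0.108°.
λ₂ = λ₁ + Δλ = -113.069°.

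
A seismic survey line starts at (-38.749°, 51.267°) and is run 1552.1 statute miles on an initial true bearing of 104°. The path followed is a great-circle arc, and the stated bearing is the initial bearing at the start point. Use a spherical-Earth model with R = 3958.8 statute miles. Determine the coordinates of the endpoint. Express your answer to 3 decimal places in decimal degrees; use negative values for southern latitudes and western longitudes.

The arc subtends δ = 1552.1/3958.8 = 0.392063 rad at the centre.
Converting: φ₁ = -0.676298 rad, θ = 1.815142 rad.
Destination latitude: φ₂ = arcsin( sin φ₁ cos δ + cos φ₁ sin δ cos θ ) = arcsin(-0.650509) = -40.580°.
Δλ = atan2( sin θ sin δ cos φ₁ , cos δ − sin φ₁ sin φ₂ ) = atan2(0.289143, 0.516963) = 0.509964 rad = 29.219°.
Hence λ₂ = 51.267° + 29.219° = 80.486°.

latitude -40.580°, longitude 80.486°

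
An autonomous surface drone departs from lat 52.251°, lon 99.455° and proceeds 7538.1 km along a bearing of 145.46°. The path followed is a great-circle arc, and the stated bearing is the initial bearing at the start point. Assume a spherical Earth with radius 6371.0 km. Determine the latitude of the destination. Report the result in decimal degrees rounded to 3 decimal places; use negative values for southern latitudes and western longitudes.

latitude -9.673°

Central angle δ = d/R = 1.183189 rad.
With φ₁ = 52.251° = 0.911952 rad and θ = 145.46° = 2.538756 rad:
Applying the spherical law of cosines for sides, sin φ₂ = sin φ₁ cos δ + cos φ₁ sin δ cos θ = -0.168016, so φ₂ = -9.673°.
For the longitude increment, Δλ = atan2( sin θ sin δ cos φ₁, cos δ − sin φ₁ sin φ₂ ) = atan2(0.321358, 0.510825) = 32.174°.
λ₂ = λ₁ + Δλ = 131.629°.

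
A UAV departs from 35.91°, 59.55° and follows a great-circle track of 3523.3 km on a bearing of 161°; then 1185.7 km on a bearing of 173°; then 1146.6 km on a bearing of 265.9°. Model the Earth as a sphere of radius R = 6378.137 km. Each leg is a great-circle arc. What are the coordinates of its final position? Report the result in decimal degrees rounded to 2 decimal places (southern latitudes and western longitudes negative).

Apply the spherical direct solution leg by leg, carrying full precision between legs.
Leg 1: from (35.91°, 59.55°), δ = 3523.3/6378.137 = 0.552403 rad, θ = 161° → φ = 5.59°, λ = 69.43°.
Leg 2: from (5.59°, 69.43°), δ = 1185.7/6378.137 = 0.185901 rad, θ = 173° → φ = -4.98°, λ = 70.73°.
Leg 3: from (-4.98°, 70.73°), δ = 1146.6/6378.137 = 0.179770 rad, θ = 265.9° → φ = -5.63°, λ = 60.41°.

latitude -5.63°, longitude 60.41°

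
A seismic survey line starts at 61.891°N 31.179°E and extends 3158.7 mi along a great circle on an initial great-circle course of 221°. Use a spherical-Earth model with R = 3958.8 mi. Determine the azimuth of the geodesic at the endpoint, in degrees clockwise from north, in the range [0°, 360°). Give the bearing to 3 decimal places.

δ = 3158.7/3958.8 = 0.797893 rad (45.7159°).
With φ₁ = 61.891° = 1.080202 rad and θ = 221° = 3.857178 rad:
Destination latitude: φ₂ = arcsin( sin φ₁ cos δ + cos φ₁ sin δ cos θ ) = arcsin(0.361308) = 21.181°.
Then Δλ = atan2(-0.221282, 0.379524) = -0.527865 rad, from sin θ sin δ cos φ₁ over cos δ − sin φ₁ sin φ₂.
Hence λ₂ = 31.179° + -30.244° = 0.935°.
The forward bearing on arrival equals the back-azimuth from the destination plus 180°.
Back-azimuth from P₂ (21.181°, 0.935°) to P₁ (61.891°, 31.179°), with Δλ' = λ₁ − λ₂ = 30.244°: atan2( sin Δλ' cos φ₁ , cos φ₂ sin φ₁ − sin φ₂ cos φ₁ cos Δλ' ) = 19.360°.
Final bearing = (19.360° + 180°) mod 360° = 199.360°.

final bearing 199.360°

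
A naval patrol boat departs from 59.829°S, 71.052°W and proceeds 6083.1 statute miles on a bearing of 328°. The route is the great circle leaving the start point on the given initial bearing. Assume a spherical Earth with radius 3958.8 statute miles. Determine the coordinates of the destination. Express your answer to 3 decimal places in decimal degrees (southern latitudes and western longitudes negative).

Central angle δ = d/R = 1.536602 rad.
Start latitude φ₁ = -1.044213 rad; initial bearing θ = 5.724680 rad.
sin φ₂ = sin φ₁ cos δ + cos φ₁ sin δ cos θ = (-0.864529)(0.034188) + (0.502582)(0.999415)(0.848048) = 0.396409
φ₂ = asin(0.396409) = 0.407602 rad = 23.354°.
Δλ = atan2( sin θ sin δ cos φ₁ , cos δ − sin φ₁ sin φ₂ ) = atan2(-0.266172, 0.376895) = -0.614892 rad = -35.231°.
λ₂ = -71.052° + -35.231° = -106.283°.

latitude 23.354°, longitude -106.283°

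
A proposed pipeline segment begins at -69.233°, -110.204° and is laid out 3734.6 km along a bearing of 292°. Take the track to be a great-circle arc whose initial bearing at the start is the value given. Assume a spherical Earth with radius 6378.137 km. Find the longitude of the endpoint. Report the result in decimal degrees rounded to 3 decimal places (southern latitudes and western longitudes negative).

Angular distance δ = d/R = 3734.6 / 6378.137 = 0.585531 rad.
Start latitude φ₁ = -1.208344 rad; initial bearing θ = 5.096361 rad.
Applying the spherical law of cosines for sides, sin φ₂ = sin φ₁ cos δ + cos φ₁ sin δ cos θ = -0.705867, so φ₂ = -44.900°.
Δλ = atan2( sin θ sin δ cos φ₁ , cos δ − sin φ₁ sin φ₂ ) = atan2(-0.181681, 0.173411) = -0.808684 rad = -46.334°.
Hence λ₂ = -110.204° + -46.334° = -156.538°.

longitude -156.538°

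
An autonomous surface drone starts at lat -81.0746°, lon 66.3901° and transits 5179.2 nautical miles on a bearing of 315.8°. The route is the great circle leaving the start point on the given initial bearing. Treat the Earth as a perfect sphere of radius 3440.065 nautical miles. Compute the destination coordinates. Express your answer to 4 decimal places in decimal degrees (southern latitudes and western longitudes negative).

Central angle δ = d/R = 1.505553 rad.
Start latitude φ₁ = -1.415019 rad; initial bearing θ = 5.511750 rad.
Applying the spherical law of cosines for sides, sin φ₂ = sin φ₁ cos δ + cos φ₁ sin δ cos θ = 0.046583, so φ₂ = 2.6700°.
For the longitude increment, Δλ = atan2( sin θ sin δ cos φ₁, cos δ − sin φ₁ sin φ₂ ) = atan2(-0.107934, 0.111216) = -44.1419°.
Hence λ₂ = 66.3901° + -44.1419° = 22.2482°.

latitude 2.6700°, longitude 22.2482°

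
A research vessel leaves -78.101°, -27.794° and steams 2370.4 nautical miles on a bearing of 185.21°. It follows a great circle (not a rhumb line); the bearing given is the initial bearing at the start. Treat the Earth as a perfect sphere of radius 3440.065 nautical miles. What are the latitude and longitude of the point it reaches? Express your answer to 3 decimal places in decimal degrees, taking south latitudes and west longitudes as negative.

Angular distance δ = d/R = 2370.4 / 3440.065 = 0.689057 rad.
Start latitude φ₁ = -1.363120 rad; initial bearing θ = 3.232524 rad.
Destination latitude: φ₂ = arcsin( sin φ₁ cos δ + cos φ₁ sin δ cos θ ) = arcsin(-0.885815) = -62.352°.
For the longitude increment, Δλ = atan2( sin θ sin δ cos φ₁, cos δ − sin φ₁ sin φ₂ ) = atan2(-0.011904, -0.094935) = -172.853°.
λ₂ = -27.794° + -172.853° = -200.647°, normalized to (−180°, 180°] → 159.353°.

latitude -62.352°, longitude 159.353°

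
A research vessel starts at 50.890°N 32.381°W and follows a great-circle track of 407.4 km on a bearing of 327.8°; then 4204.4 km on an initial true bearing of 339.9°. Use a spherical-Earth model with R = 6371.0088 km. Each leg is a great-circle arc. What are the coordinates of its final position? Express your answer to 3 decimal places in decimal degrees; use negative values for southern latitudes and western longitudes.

Apply the spherical direct solution leg by leg, carrying full precision between legs.
Leg 1: from (50.890°, -32.381°), δ = 407.4/6371.0088 = 0.063946 rad, θ = 327.8° → φ = 53.946°, λ = -35.698°.
Leg 2: from (53.946°, -35.698°), δ = 4204.4/6371.0088 = 0.659927 rad, θ = 339.9° → φ = 77.838°, λ = -125.826°.

latitude 77.838°, longitude -125.826°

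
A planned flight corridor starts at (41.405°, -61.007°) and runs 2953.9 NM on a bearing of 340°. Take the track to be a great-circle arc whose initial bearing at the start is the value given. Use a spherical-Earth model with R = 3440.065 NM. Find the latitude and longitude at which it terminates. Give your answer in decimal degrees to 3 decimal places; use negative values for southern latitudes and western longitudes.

latitude 74.951°, longitude -146.664°

Central angle δ = d/R = 0.858676 rad.
Converting: φ₁ = 0.722654 rad, θ = 5.934119 rad.
sin φ₂ = sin φ₁ cos δ + cos φ₁ sin δ cos θ = (0.661377)(0.653441) + (0.750053)(0.756978)(0.939693) = 0.965704
φ₂ = asin(0.965704) = 1.308140 rad = 74.951°.
Then Δλ = atan2(-0.194190, 0.014746) = -1.495005 rad, from sin θ sin δ cos φ₁ over cos δ − sin φ₁ sin φ₂.
λ₂ = -61.007° + -85.657° = -146.664°.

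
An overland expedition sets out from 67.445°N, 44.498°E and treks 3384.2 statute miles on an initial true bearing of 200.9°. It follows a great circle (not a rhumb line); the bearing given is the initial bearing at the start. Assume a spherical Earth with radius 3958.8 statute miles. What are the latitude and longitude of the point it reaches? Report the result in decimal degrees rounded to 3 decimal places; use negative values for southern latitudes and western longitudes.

δ = 3384.2/3958.8 = 0.854855 rad (48.9796°).
Start latitude φ₁ = 1.177137 rad; initial bearing θ = 3.506366 rad.
sin φ₂ = sin φ₁ cos δ + cos φ₁ sin δ cos θ = (0.923512)(0.656328) + (0.383570)(0.754476)(-0.934204) = 0.335773
φ₂ = asin(0.335773) = 0.342426 rad = 19.620°.
Then Δλ = atan2(-0.103238, 0.346238) = -0.289778 rad, from sin θ sin δ cos φ₁ over cos δ − sin φ₁ sin φ₂.
λ₂ = 44.498° + -16.603° = 27.895°.

latitude 19.620°, longitude 27.895°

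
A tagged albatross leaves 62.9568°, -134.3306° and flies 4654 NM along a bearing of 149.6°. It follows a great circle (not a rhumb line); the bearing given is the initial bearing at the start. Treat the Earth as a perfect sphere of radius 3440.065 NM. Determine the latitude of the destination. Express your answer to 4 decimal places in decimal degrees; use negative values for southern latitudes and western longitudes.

latitude -10.9716°

Central angle δ = d/R = 1.352881 rad.
Start latitude φ₁ = 1.098803 rad; initial bearing θ = 2.611013 rad.
Destination latitude: φ₂ = arcsin( sin φ₁ cos δ + cos φ₁ sin δ cos θ ) = arcsin(-0.190322) = -10.9716°.
Then Δλ = atan2(0.224633, 0.385707) = 0.527373 rad, from sin θ sin δ cos φ₁ over cos δ − sin φ₁ sin φ₂.
λ₂ = λ₁ + Δλ = -104.1144°.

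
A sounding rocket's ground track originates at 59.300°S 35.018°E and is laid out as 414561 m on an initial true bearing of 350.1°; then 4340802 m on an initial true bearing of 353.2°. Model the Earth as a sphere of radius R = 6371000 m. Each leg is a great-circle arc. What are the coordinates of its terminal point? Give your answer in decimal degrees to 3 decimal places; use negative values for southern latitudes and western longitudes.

latitude -16.734°, longitude 29.417°

Apply the spherical direct solution leg by leg, carrying full precision between legs.
Leg 1: from (-59.300°, 35.018°), δ = 414561/6371000 = 0.065070 rad, θ = 350.1° → φ = -55.622°, λ = 33.884°.
Leg 2: from (-55.622°, 33.884°), δ = 4340802/6371000 = 0.681338 rad, θ = 353.2° → φ = -16.734°, λ = 29.417°.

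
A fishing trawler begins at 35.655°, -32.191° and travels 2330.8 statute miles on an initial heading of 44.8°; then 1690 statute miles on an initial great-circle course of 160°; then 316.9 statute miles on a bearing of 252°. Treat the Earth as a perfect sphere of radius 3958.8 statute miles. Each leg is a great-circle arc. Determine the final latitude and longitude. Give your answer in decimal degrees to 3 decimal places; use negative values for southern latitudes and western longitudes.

latitude 28.611°, longitude 13.523°

Apply the spherical direct solution leg by leg, carrying full precision between legs.
Leg 1: from (35.655°, -32.191°), δ = 2330.8/3958.8 = 0.588764 rad, θ = 44.8° → φ = 53.604°, λ = 9.069°.
Leg 2: from (53.604°, 9.069°), δ = 1690/3958.8 = 0.426897 rad, θ = 160° → φ = 30.122°, λ = 18.492°.
Leg 3: from (30.122°, 18.492°), δ = 316.9/3958.8 = 0.080050 rad, θ = 252° → φ = 28.611°, λ = 13.523°.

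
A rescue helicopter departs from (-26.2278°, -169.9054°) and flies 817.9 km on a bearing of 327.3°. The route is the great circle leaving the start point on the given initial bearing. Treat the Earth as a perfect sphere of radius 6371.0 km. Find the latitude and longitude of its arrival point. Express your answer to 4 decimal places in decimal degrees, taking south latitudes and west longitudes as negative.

δ = 817.9/6371 = 0.128379 rad (7.3556°).
Start latitude φ₁ = -0.457761 rad; initial bearing θ = 5.712463 rad.
Applying the spherical law of cosines for sides, sin φ₂ = sin φ₁ cos δ + cos φ₁ sin δ cos θ = -0.341661, so φ₂ = -19.9781°.
Then Δλ = atan2(-0.062044, 0.840777) = -0.073660 rad, from sin θ sin δ cos φ₁ over cos δ − sin φ₁ sin φ₂.
λ₂ = λ₁ + Δλ = -174.1258°.

latitude -19.9781°, longitude -174.1258°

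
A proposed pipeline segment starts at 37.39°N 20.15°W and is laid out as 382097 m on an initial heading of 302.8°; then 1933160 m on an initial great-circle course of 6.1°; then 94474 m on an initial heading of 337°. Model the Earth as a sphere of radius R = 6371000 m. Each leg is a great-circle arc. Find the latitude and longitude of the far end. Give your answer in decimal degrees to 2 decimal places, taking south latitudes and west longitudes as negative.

latitude 57.22°, longitude -21.20°

Apply the spherical direct solution leg by leg, carrying full precision between legs.
Leg 1: from (37.39°, -20.15°), δ = 382097/6371000 = 0.059974 rad, θ = 302.8° → φ = 39.19°, λ = -23.88°.
Leg 2: from (39.19°, -23.88°), δ = 1933160/6371000 = 0.303431 rad, θ = 6.1° → φ = 56.44°, λ = -20.58°.
Leg 3: from (56.44°, -20.58°), δ = 94474/6371000 = 0.014829 rad, θ = 337° → φ = 57.22°, λ = -21.20°.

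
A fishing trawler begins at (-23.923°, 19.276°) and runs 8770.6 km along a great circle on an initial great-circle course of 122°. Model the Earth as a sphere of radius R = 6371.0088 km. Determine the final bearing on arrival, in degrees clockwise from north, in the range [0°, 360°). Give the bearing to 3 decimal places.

δ = 8770.6/6371.0088 = 1.376642 rad (78.8758°).
Converting: φ₁ = -0.417535 rad, θ = 2.129302 rad.
Destination latitude: φ₂ = arcsin( sin φ₁ cos δ + cos φ₁ sin δ cos θ ) = arcsin(-0.553531) = -33.610°.
Δλ = atan2( sin θ sin δ cos φ₁ , cos δ − sin φ₁ sin φ₂ ) = atan2(0.760628, -0.031525) = 1.612219 rad = 92.373°.
λ₂ = λ₁ + Δλ = 111.649°.
The forward bearing on arrival equals the back-azimuth from the destination plus 180°.
Back-azimuth from P₂ (-33.610°, 111.649°) to P₁ (-23.923°, 19.276°), with Δλ' = λ₁ − λ₂ = -92.373°: atan2( sin Δλ' cos φ₁ , cos φ₂ sin φ₁ − sin φ₂ cos φ₁ cos Δλ' ) = 248.559°.
Final bearing = (248.559° + 180°) mod 360° = 68.559°.

final bearing 68.559°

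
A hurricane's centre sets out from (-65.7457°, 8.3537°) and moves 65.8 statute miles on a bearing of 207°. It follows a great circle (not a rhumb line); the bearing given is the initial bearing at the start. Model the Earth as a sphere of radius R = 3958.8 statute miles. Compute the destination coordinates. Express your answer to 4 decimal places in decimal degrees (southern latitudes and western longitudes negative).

Central angle δ = d/R = 0.016621 rad.
With φ₁ = -65.7457° = -1.147479 rad and θ = 207° = 3.612832 rad:
Destination latitude: φ₂ = arcsin( sin φ₁ cos δ + cos φ₁ sin δ cos θ ) = arcsin(-0.917689) = -66.5905°.
Then Δλ = atan2(-0.003100, 0.163177) = -0.018993 rad, from sin θ sin δ cos φ₁ over cos δ − sin φ₁ sin φ₂.
λ₂ = 8.3537° + -1.0882° = 7.2655°.

latitude -66.5905°, longitude 7.2655°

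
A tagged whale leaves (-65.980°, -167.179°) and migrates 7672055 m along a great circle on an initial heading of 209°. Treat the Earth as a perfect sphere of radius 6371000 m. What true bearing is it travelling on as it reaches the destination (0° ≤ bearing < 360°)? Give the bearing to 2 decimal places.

δ = 7672055/6371000 = 1.204215 rad (68.9964°).
Converting: φ₁ = -1.151568 rad, θ = 3.647738 rad.
sin φ₂ = sin φ₁ cos δ + cos φ₁ sin δ cos θ = (-0.913403)(0.358426) + (0.407056)(0.933558)(-0.874620) = -0.659752
φ₂ = asin(-0.659752) = -0.720488 rad = -41.281°.
Then Δλ = atan2(-0.184233, -0.244194) = -2.495248 rad, from sin θ sin δ cos φ₁ over cos δ − sin φ₁ sin φ₂.
λ₂ = -167.179° + -142.967° = -310.146°, normalized to (−180°, 180°] → 49.854°.
The forward bearing on arrival equals the back-azimuth from the destination plus 180°.
Back-azimuth from P₂ (-41.28°, 49.85°) to P₁ (-65.98°, -167.18°), with Δλ' = λ₁ − λ₂ = -217.03°: atan2( sin Δλ' cos φ₁ , cos φ₂ sin φ₁ − sin φ₂ cos φ₁ cos Δλ' ) = 164.78°.
Final bearing = (164.78° + 180°) mod 360° = 344.78°.

final bearing 344.78°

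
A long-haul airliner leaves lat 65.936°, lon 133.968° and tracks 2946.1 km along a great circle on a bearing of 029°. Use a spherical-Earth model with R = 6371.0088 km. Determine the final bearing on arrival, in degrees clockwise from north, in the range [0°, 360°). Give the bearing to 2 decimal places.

final bearing 114.04°

The arc subtends δ = 2946.1/6371.0088 = 0.462423 rad at the centre.
Start latitude φ₁ = 1.150800 rad; initial bearing θ = 0.506145 rad.
Applying the spherical law of cosines for sides, sin φ₂ = sin φ₁ cos δ + cos φ₁ sin δ cos θ = 0.976292, so φ₂ = 77.499°.
Δλ = atan2( sin θ sin δ cos φ₁ , cos δ − sin φ₁ sin φ₂ ) = atan2(0.088191, 0.003531) = 1.530782 rad = 87.707°.
λ₂ = 133.968° + 87.707° = 221.675°, normalized to (−180°, 180°] → -138.325°.
The forward bearing on arrival equals the back-azimuth from the destination plus 180°.
Back-azimuth from P₂ (77.50°, -138.32°) to P₁ (65.94°, 133.97°), with Δλ' = λ₁ − λ₂ = 272.29°: atan2( sin Δλ' cos φ₁ , cos φ₂ sin φ₁ − sin φ₂ cos φ₁ cos Δλ' ) = 294.04°.
Final bearing = (294.04° + 180°) mod 360° = 114.04°.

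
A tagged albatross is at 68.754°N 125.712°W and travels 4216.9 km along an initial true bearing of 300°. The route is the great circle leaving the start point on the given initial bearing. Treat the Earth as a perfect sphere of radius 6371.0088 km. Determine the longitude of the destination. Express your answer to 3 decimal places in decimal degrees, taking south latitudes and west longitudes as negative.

Central angle δ = d/R = 0.661889 rad.
Start latitude φ₁ = 1.199984 rad; initial bearing θ = 5.235988 rad.
Applying the spherical law of cosines for sides, sin φ₂ = sin φ₁ cos δ + cos φ₁ sin δ cos θ = 0.846577, so φ₂ = 57.841°.
For the longitude increment, Δλ = atan2( sin θ sin δ cos φ₁, cos δ − sin φ₁ sin φ₂ ) = atan2(-0.192879, -0.000205) = -90.061°.
λ₂ = -125.712° + -90.061° = -215.773°, normalized to (−180°, 180°] → 144.227°.

longitude 144.227°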